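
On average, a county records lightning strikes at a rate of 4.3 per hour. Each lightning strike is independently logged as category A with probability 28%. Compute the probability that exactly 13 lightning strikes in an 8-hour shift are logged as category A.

0.0647

Thinning: the lightning strikes that are logged as category A themselves form a Poisson process with rate 0.28 × 4.3 = 1.204 per hour.
Over the interval, μ = 1.204 × 8 = 9.632 (an 8-hour shift = 8 hours).
P(N = 13) = e^(−9.632) · 9.632^13/13! ≈ 0.0647.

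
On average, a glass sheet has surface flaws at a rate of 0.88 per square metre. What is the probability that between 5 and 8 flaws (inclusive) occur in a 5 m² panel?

Over the interval, μ = 0.88 × 5 = 4.4 (a 5 m² panel = 5 square metres).
P(5 ≤ N ≤ 8) = Σ_{j=5}^{8} e^(−4.4) · 4.4^j/j! ≈ 0.4130.

0.4130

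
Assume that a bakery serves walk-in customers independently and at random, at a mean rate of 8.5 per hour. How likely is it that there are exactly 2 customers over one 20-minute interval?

Over the interval, μ = 8.5 × 1/3 ≈ 2.83333 (a 20-minute interval = 1/3 hours).
P(N = 2) = e^(−μ) μ^2/2! = e^(−2.83333) · 2.83333^2/2 ≈ 0.2361.

0.2361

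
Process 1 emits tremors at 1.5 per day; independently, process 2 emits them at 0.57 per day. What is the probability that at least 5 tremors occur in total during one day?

Independent Poisson processes superpose: combined rate λ = 1.5 + 0.57 = 2.07 per day.
So μ = 2.07.
P(N ≥ 5) = 1 − P(N ≤ 4) ≈ 0.0592.

0.0592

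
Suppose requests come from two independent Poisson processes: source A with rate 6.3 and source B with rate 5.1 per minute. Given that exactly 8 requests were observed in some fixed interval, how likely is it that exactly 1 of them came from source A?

0.0159

Given the total, each event is independently from source A with probability p = λ_A/(λ_A+λ_B) = 6.3/11.4 ≈ 0.5526.
So K ~ Binomial(8, 6.3/11.4): P(K = 1) = C(8,1) · (6.3/11.4)^1 · (5.1/11.4)^7 ≈ 0.0159.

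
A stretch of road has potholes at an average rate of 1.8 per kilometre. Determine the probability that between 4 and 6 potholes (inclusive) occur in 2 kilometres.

0.4115

Over the interval, μ = 1.8 × 2 = 3.6 (2 kilometres).
P(4 ≤ N ≤ 6) = Σ_{j=4}^{6} e^(−3.6) · 3.6^j/j! ≈ 0.4115.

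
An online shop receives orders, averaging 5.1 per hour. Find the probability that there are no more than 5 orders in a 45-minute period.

Over the interval, μ = 5.1 × 0.75 = 3.825 (a 45-minute period = 0.75 hours).
P(N ≤ 5) = Σ_{j=0}^{5} e^(−μ) μ^j/j! ≈ 0.8118.

0.8118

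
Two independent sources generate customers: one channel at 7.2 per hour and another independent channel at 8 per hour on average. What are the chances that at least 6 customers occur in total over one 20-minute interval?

Independent Poisson processes superpose: combined rate λ = 7.2 + 8 = 15.2 per hour.
Over the interval, μ = 15.2 × 1/3 ≈ 5.06667 (a 20-minute interval = 1/3 hours).
P(N ≥ 6) = 1 − P(N ≤ 5) ≈ 0.3957.

0.3957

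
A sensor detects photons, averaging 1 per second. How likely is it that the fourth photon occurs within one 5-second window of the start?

0.7350

Over the interval, μ = 1 × 5 = 5 (a 5-second window = 5 seconds).
The fourth arrival falls in the interval iff at least 4 events occur there: P(S_4 ≤ t) = P(N ≥ 4) = 1 − P(N ≤ 3) ≈ 0.7350.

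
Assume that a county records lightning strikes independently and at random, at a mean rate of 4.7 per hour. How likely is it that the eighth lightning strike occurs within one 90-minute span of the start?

0.4087

Over the interval, μ = 4.7 × 1.5 = 7.05 (a 90-minute span = 1.5 hours).
The eighth arrival falls in the interval iff at least 8 events occur there: P(S_8 ≤ t) = P(N ≥ 8) = 1 − P(N ≤ 7) ≈ 0.4087.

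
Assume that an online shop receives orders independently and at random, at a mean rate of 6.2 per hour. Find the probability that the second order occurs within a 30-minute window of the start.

0.8153

Over the interval, μ = 6.2 × 0.5 = 3.1 (a 30-minute window = 0.5 hours).
The second arrival falls in the interval iff at least 2 events occur there: P(S_2 ≤ t) = P(N ≥ 2) = 1 − P(N ≤ 1) ≈ 0.8153.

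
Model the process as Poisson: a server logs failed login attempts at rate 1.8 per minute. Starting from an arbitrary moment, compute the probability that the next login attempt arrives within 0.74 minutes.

Inter-arrival times are exponential with rate λ = 1.8 per minute.
P(T ≤ 0.74) = 1 − e^(−λt) = 1 − e^(−1.8 × 0.74) = 1 − e^(−1.332) ≈ 0.7361.

0.7361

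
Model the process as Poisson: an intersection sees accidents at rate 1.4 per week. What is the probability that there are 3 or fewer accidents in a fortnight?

Over the interval, μ = 1.4 × 2 = 2.8 (a fortnight = 2 weeks).
P(N ≤ 3) = Σ_{j=0}^{3} e^(−μ) μ^j/j! ≈ 0.6919.

0.6919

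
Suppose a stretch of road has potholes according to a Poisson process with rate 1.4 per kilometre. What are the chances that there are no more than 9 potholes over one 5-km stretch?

0.8305

Over the interval, μ = 1.4 × 5 = 7 (a 5-km stretch = 5 kilometres).
P(N ≤ 9) = Σ_{j=0}^{9} e^(−μ) μ^j/j! ≈ 0.8305.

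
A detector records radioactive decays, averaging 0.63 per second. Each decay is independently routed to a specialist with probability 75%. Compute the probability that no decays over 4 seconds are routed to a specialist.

0.1511

Thinning: the decays that are routed to a specialist themselves form a Poisson process with rate 0.75 × 0.63 = 0.4725 per second.
Over the interval, μ = 0.4725 × 4 = 1.89 (4 seconds).
P(N = 0) = e^(−1.89) · 1.89^0/0! ≈ 0.1511.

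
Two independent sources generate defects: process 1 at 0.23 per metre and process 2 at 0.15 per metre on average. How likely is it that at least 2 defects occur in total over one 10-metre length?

0.8926

Independent Poisson processes superpose: combined rate λ = 0.23 + 0.15 = 0.38 per metre.
Over the interval, μ = 0.38 × 10 = 3.8 (a 10-metre length = 10 metres).
P(N ≥ 2) = 1 − P(N ≤ 1) ≈ 0.8926.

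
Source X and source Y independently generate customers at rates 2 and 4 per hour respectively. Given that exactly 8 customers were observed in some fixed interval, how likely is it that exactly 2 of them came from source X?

0.2731

Given the total, each event is independently from source X with probability p = λ_X/(λ_X+λ_Y) = 2/6 ≈ 0.3333.
So K ~ Binomial(8, 2/6): P(K = 2) = C(8,2) · (2/6)^2 · (4/6)^6 ≈ 0.2731.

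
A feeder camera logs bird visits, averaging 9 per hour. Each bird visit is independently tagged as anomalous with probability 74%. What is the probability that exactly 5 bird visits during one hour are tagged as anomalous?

Thinning: the bird visits that are tagged as anomalous themselves form a Poisson process with rate 0.74 × 9 = 6.66 per hour.
So μ = 6.66.
P(N = 5) = e^(−6.66) · 6.66^5/5! ≈ 0.1399.

0.1399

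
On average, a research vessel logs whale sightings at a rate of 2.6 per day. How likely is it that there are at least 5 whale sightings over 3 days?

0.8883

Over the interval, μ = 2.6 × 3 = 7.8 (3 days).
P(N ≥ 5) = 1 − P(N ≤ 4) = 1 − Σ_{j=0}^{4} e^(−μ) μ^j/j! ≈ 0.8883.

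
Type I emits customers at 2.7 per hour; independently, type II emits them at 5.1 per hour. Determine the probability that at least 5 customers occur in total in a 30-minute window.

Independent Poisson processes superpose: combined rate λ = 2.7 + 5.1 = 7.8 per hour.
Over the interval, μ = 7.8 × 0.5 = 3.9 (a 30-minute window = 0.5 hours).
P(N ≥ 5) = 1 − P(N ≤ 4) ≈ 0.3516.

0.3516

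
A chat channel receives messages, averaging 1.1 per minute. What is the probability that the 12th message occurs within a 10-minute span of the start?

Over the interval, μ = 1.1 × 10 = 11 (a 10-minute span = 10 minutes).
The 12th arrival falls in the interval iff at least 12 events occur there: P(S_12 ≤ t) = P(N ≥ 12) = 1 − P(N ≤ 11) ≈ 0.4207.

0.4207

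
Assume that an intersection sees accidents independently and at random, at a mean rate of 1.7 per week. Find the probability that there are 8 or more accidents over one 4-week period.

0.3715

Over the interval, μ = 1.7 × 4 = 6.8 (a 4-week period = 4 weeks).
P(N ≥ 8) = 1 − P(N ≤ 7) = 1 − Σ_{j=0}^{7} e^(−μ) μ^j/j! ≈ 0.3715.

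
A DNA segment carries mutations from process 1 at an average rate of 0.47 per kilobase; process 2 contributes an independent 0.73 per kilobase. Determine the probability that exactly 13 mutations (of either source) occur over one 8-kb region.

0.0640

Independent Poisson processes superpose: combined rate λ = 0.47 + 0.73 = 1.2 per kilobase.
Over the interval, μ = 1.2 × 8 = 9.6 (an 8-kb region = 8 kilobases).
P(N = 13) = e^(−9.6) · 9.6^13/13! ≈ 0.0640.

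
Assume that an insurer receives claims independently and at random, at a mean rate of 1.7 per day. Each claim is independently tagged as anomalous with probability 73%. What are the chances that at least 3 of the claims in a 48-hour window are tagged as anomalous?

0.4516

Thinning: the claims that are tagged as anomalous themselves form a Poisson process with rate 0.73 × 1.7 = 1.241 per day.
Over the interval, μ = 1.241 × 2 = 2.482 (a 48-hour window = 2 days).
P(N ≥ 3) = 1 − P(N ≤ 2) ≈ 0.4516.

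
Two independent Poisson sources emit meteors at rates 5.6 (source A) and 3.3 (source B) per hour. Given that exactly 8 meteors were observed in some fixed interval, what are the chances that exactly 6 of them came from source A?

Given the total, each event is independently from source A with probability p = λ_A/(λ_A+λ_B) = 5.6/8.9 ≈ 0.6292.
So K ~ Binomial(8, 5.6/8.9): P(K = 6) = C(8,6) · (5.6/8.9)^6 · (3.3/8.9)^2 ≈ 0.2389.

0.2389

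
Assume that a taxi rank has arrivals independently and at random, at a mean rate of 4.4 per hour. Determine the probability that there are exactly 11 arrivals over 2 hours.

Over the interval, μ = 4.4 × 2 = 8.8 (2 hours).
P(N = 11) = e^(−μ) μ^11/11! = e^(−8.8) · 8.8^11/39916800 ≈ 0.0925.

0.0925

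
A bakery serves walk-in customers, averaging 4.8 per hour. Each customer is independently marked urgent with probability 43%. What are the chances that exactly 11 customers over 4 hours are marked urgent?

Thinning: the customers that are marked urgent themselves form a Poisson process with rate 0.43 × 4.8 = 2.064 per hour.
Over the interval, μ = 2.064 × 4 = 8.256 (4 hours).
P(N = 11) = e^(−8.256) · 8.256^11/11! ≈ 0.0790.

0.0790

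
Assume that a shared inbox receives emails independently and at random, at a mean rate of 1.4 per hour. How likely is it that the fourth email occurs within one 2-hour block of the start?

0.3081

Over the interval, μ = 1.4 × 2 = 2.8 (a 2-hour block = 2 hours).
The fourth arrival falls in the interval iff at least 4 events occur there: P(S_4 ≤ t) = P(N ≥ 4) = 1 − P(N ≤ 3) ≈ 0.3081.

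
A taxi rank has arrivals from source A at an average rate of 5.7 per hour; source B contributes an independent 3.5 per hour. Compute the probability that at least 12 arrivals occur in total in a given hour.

0.2168

Independent Poisson processes superpose: combined rate λ = 5.7 + 3.5 = 9.2 per hour.
So μ = 9.2.
P(N ≥ 12) = 1 − P(N ≤ 11) ≈ 0.2168.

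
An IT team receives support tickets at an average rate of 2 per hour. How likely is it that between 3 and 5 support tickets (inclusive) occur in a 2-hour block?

0.5470

Over the interval, μ = 2 × 2 = 4 (a 2-hour block = 2 hours).
P(3 ≤ N ≤ 5) = Σ_{j=3}^{5} e^(−4) · 4^j/j! ≈ 0.5470.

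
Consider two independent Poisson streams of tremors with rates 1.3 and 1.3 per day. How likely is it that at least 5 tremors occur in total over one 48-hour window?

0.5939

Independent Poisson processes superpose: combined rate λ = 1.3 + 1.3 = 2.6 per day.
Over the interval, μ = 2.6 × 2 = 5.2 (a 48-hour window = 2 days).
P(N ≥ 5) = 1 − P(N ≤ 4) ≈ 0.5939.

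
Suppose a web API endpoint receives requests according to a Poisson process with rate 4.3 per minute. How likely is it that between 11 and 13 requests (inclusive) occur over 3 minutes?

0.3237

Over the interval, μ = 4.3 × 3 = 12.9 (3 minutes).
P(11 ≤ N ≤ 13) = Σ_{j=11}^{13} e^(−12.9) · 12.9^j/j! ≈ 0.3237.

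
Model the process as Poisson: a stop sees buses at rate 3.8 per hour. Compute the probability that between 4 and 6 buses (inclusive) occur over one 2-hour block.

0.3092

Over the interval, μ = 3.8 × 2 = 7.6 (a 2-hour block = 2 hours).
P(4 ≤ N ≤ 6) = Σ_{j=4}^{6} e^(−7.6) · 7.6^j/j! ≈ 0.3092.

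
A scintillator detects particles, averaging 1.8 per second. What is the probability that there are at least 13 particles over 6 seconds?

Over the interval, μ = 1.8 × 6 = 10.8 (6 seconds).
P(N ≥ 13) = 1 − P(N ≤ 12) = 1 − Σ_{j=0}^{12} e^(−μ) μ^j/j! ≈ 0.2896.

0.2896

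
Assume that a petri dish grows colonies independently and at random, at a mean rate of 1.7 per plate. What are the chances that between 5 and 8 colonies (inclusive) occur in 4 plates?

0.5627

Over the interval, μ = 1.7 × 4 = 6.8 (4 plates).
P(5 ≤ N ≤ 8) = Σ_{j=5}^{8} e^(−6.8) · 6.8^j/j! ≈ 0.5627.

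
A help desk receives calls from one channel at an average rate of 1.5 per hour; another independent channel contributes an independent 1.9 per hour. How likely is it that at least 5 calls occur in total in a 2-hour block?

0.8080

Independent Poisson processes superpose: combined rate λ = 1.5 + 1.9 = 3.4 per hour.
Over the interval, μ = 3.4 × 2 = 6.8 (a 2-hour block = 2 hours).
P(N ≥ 5) = 1 − P(N ≤ 4) ≈ 0.8080.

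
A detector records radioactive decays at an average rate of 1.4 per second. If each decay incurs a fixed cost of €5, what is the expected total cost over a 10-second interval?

E[N] = 1.4 × 10 = 14 (a 10-second interval = 10 seconds); E[cost] = 14 × €5 = €70.

€70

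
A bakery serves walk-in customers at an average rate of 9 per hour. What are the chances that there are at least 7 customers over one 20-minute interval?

0.0335

Over the interval, μ = 9 × 1/3 = 3 (a 20-minute interval = 1/3 hours).
P(N ≥ 7) = 1 − P(N ≤ 6) = 1 − Σ_{j=0}^{6} e^(−μ) μ^j/j! ≈ 0.0335.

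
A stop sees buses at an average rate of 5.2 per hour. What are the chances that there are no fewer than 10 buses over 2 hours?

0.5910

Over the interval, μ = 5.2 × 2 = 10.4 (2 hours).
P(N ≥ 10) = 1 − P(N ≤ 9) = 1 − Σ_{j=0}^{9} e^(−μ) μ^j/j! ≈ 0.5910.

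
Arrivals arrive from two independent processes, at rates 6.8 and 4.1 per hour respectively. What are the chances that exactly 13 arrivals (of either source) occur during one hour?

0.0909

Independent Poisson processes superpose: combined rate λ = 6.8 + 4.1 = 10.9 per hour.
So μ = 10.9.
P(N = 13) = e^(−10.9) · 10.9^13/13! ≈ 0.0909.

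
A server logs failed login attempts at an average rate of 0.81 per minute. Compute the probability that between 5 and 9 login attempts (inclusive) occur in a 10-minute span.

Over the interval, μ = 0.81 × 10 = 8.1 (a 10-minute span = 10 minutes).
P(5 ≤ N ≤ 9) = Σ_{j=5}^{9} e^(−8.1) · 8.1^j/j! ≈ 0.6101.

0.6101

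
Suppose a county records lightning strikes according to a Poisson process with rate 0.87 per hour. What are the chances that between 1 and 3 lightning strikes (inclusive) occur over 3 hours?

Over the interval, μ = 0.87 × 3 = 2.61 (3 hours).
P(1 ≤ N ≤ 3) = Σ_{j=1}^{3} e^(−2.61) · 2.61^j/j! ≈ 0.6603.

0.6603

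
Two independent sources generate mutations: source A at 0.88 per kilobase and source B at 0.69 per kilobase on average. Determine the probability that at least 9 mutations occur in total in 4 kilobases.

Independent Poisson processes superpose: combined rate λ = 0.88 + 0.69 = 1.57 per kilobase.
Over the interval, μ = 1.57 × 4 = 6.28 (4 kilobases).
P(N ≥ 9) = 1 − P(N ≤ 8) ≈ 0.1830.

0.1830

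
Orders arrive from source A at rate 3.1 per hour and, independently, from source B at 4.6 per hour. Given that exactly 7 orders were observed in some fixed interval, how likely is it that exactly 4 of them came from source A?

Given the total, each event is independently from source A with probability p = λ_A/(λ_A+λ_B) = 3.1/7.7 ≈ 0.4026.
So K ~ Binomial(7, 3.1/7.7): P(K = 4) = C(7,4) · (3.1/7.7)^4 · (4.6/7.7)^3 ≈ 0.1960.

0.1960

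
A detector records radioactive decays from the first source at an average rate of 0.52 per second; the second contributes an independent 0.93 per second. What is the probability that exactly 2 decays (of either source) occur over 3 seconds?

0.1221

Independent Poisson processes superpose: combined rate λ = 0.52 + 0.93 = 1.45 per second.
Over the interval, μ = 1.45 × 3 = 4.35 (3 seconds).
P(N = 2) = e^(−4.35) · 4.35^2/2! ≈ 0.1221.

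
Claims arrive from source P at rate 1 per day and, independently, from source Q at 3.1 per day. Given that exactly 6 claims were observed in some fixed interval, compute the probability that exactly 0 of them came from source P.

0.1868

Given the total, each event is independently from source P with probability p = λ_P/(λ_P+λ_Q) = 1/4.1 ≈ 0.2439.
So K ~ Binomial(6, 1/4.1): P(K = 0) = C(6,0) · (1/4.1)^0 · (3.1/4.1)^6 ≈ 0.1868.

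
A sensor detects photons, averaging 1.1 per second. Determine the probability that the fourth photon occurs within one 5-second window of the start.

0.7983

Over the interval, μ = 1.1 × 5 = 5.5 (a 5-second window = 5 seconds).
The fourth arrival falls in the interval iff at least 4 events occur there: P(S_4 ≤ t) = P(N ≥ 4) = 1 − P(N ≤ 3) ≈ 0.7983.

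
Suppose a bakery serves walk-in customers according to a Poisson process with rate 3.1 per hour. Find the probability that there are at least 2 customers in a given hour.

With mean μ = 3.1 per hour,
P(N ≥ 2) = 1 − P(N ≤ 1) = 1 − Σ_{j=0}^{1} e^(−μ) μ^j/j! ≈ 0.8153.

0.8153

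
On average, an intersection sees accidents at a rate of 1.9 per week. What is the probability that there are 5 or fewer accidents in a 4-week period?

Over the interval, μ = 1.9 × 4 = 7.6 (a 4-week period = 4 weeks).
P(N ≤ 5) = Σ_{j=0}^{5} e^(−μ) μ^j/j! ≈ 0.2307.

0.2307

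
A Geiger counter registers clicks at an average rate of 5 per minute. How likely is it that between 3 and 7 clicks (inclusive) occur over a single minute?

0.7420

With mean μ = 5 per minute,
P(3 ≤ N ≤ 7) = Σ_{j=3}^{7} e^(−5) · 5^j/j! ≈ 0.7420.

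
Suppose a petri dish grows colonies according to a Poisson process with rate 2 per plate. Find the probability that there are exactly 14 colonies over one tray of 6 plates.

0.0905

Over the interval, μ = 2 × 6 = 12 (a tray of 6 plates = 6 plates).
P(N = 14) = e^(−μ) μ^14/14! = e^(−12) · 12^14/87178291200 ≈ 0.0905.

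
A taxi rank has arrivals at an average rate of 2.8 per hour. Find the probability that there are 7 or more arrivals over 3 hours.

Over the interval, μ = 2.8 × 3 = 8.4 (3 hours).
P(N ≥ 7) = 1 − P(N ≤ 6) = 1 − Σ_{j=0}^{6} e^(−μ) μ^j/j! ≈ 0.7330.

0.7330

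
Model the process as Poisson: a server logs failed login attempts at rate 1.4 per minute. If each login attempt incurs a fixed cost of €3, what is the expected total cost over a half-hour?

E[N] = 1.4 × 30 = 42 (a half-hour = 30 minutes); E[cost] = 42 × €3 = €126.

€126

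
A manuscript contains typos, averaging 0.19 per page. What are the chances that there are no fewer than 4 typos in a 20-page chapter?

Over the interval, μ = 0.19 × 20 = 3.8 (a 20-page chapter = 20 pages).
P(N ≥ 4) = 1 − P(N ≤ 3) = 1 − Σ_{j=0}^{3} e^(−μ) μ^j/j! ≈ 0.5265.

0.5265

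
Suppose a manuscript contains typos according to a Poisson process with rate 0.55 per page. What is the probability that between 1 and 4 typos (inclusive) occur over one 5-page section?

Over the interval, μ = 0.55 × 5 = 2.75 (a 5-page section = 5 pages).
P(1 ≤ N ≤ 4) = Σ_{j=1}^{4} e^(−2.75) · 2.75^j/j! ≈ 0.7915.

0.7915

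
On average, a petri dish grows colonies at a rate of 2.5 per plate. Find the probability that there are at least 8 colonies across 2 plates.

0.1334

Over the interval, μ = 2.5 × 2 = 5 (2 plates).
P(N ≥ 8) = 1 − P(N ≤ 7) = 1 − Σ_{j=0}^{7} e^(−μ) μ^j/j! ≈ 0.1334.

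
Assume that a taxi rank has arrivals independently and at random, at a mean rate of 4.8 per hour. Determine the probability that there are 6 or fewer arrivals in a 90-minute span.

0.4204

Over the interval, μ = 4.8 × 1.5 = 7.2 (a 90-minute span = 1.5 hours).
P(N ≤ 6) = Σ_{j=0}^{6} e^(−μ) μ^j/j! ≈ 0.4204.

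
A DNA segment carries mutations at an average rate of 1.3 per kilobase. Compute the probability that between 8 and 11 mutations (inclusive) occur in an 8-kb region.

0.4642

Over the interval, μ = 1.3 × 8 = 10.4 (an 8-kb region = 8 kilobases).
P(8 ≤ N ≤ 11) = Σ_{j=8}^{11} e^(−10.4) · 10.4^j/j! ≈ 0.4642.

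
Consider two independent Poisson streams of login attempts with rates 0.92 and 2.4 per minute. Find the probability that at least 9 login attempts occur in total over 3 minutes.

0.6627

Independent Poisson processes superpose: combined rate λ = 0.92 + 2.4 = 3.32 per minute.
Over the interval, μ = 3.32 × 3 = 9.96 (3 minutes).
P(N ≥ 9) = 1 − P(N ≤ 8) ≈ 0.6627.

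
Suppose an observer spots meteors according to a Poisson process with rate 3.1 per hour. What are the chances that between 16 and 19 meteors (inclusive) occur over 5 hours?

Over the interval, μ = 3.1 × 5 = 15.5 (5 hours).
P(16 ≤ N ≤ 19) = Σ_{j=16}^{19} e^(−15.5) · 15.5^j/j! ≈ 0.3285.

0.3285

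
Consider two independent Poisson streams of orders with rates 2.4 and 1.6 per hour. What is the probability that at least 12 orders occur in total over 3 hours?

0.5384

Independent Poisson processes superpose: combined rate λ = 2.4 + 1.6 = 4 per hour.
Over the interval, μ = 4 × 3 = 12 (3 hours).
P(N ≥ 12) = 1 − P(N ≤ 11) ≈ 0.5384.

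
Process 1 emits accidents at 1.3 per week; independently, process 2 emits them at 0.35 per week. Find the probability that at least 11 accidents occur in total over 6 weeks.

Independent Poisson processes superpose: combined rate λ = 1.3 + 0.35 = 1.65 per week.
Over the interval, μ = 1.65 × 6 = 9.9 (6 weeks).
P(N ≥ 11) = 1 − P(N ≤ 10) ≈ 0.4045.

0.4045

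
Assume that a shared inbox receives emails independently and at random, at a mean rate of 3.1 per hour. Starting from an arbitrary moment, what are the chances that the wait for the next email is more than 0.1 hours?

The wait for the next event is exponential with rate λ = 3.1 per hour.
P(T > 0.1) = e^(−λt) = e^(−3.1 × 0.1) = e^(−0.31) ≈ 0.7334.

0.7334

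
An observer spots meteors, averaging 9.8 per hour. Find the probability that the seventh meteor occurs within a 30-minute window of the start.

Over the interval, μ = 9.8 × 0.5 = 4.9 (a 30-minute window = 0.5 hours).
The seventh arrival falls in the interval iff at least 7 events occur there: P(S_7 ≤ t) = P(N ≥ 7) = 1 − P(N ≤ 6) ≈ 0.2233.

0.2233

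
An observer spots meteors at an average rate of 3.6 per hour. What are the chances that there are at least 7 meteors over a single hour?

With mean μ = 3.6 per hour,
P(N ≥ 7) = 1 − P(N ≤ 6) = 1 − Σ_{j=0}^{6} e^(−μ) μ^j/j! ≈ 0.0733.

0.0733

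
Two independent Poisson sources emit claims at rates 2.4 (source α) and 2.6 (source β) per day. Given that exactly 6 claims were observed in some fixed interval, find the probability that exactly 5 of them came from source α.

Given the total, each event is independently from source α with probability p = λ_α/(λ_α+λ_β) = 2.4/5 = 0.4800.
So K ~ Binomial(6, 2.4/5): P(K = 5) = C(6,5) · (2.4/5)^5 · (2.6/5)^1 ≈ 0.0795.

0.0795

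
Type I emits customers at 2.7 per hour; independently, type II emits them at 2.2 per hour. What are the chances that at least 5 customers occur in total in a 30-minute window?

Independent Poisson processes superpose: combined rate λ = 2.7 + 2.2 = 4.9 per hour.
Over the interval, μ = 4.9 × 0.5 = 2.45 (a 30-minute window = 0.5 hours).
P(N ≥ 5) = 1 − P(N ≤ 4) ≈ 0.1022.

0.1022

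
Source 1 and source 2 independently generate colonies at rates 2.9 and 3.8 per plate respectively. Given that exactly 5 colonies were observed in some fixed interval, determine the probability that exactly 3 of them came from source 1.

0.2608

Given the total, each event is independently from source 1 with probability p = λ_1/(λ_1+λ_2) = 2.9/6.7 ≈ 0.4328.
So K ~ Binomial(5, 2.9/6.7): P(K = 3) = C(5,3) · (2.9/6.7)^3 · (3.8/6.7)^2 ≈ 0.2608.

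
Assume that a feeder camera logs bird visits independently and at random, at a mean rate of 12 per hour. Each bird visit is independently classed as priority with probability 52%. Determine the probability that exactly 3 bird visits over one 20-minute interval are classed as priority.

0.1874

Thinning: the bird visits that are classed as priority themselves form a Poisson process with rate 0.52 × 12 = 6.24 per hour.
Over the interval, μ = 6.24 × 1/3 = 2.08 (a 20-minute interval = 1/3 hours).
P(N = 3) = e^(−2.08) · 2.08^3/3! ≈ 0.1874.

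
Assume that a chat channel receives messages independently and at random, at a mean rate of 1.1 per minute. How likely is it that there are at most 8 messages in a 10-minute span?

0.2320

Over the interval, μ = 1.1 × 10 = 11 (a 10-minute span = 10 minutes).
P(N ≤ 8) = Σ_{j=0}^{8} e^(−μ) μ^j/j! ≈ 0.2320.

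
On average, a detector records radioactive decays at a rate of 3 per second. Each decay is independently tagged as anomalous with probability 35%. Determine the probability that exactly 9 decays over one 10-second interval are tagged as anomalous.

0.1177

Thinning: the decays that are tagged as anomalous themselves form a Poisson process with rate 0.35 × 3 = 1.05 per second.
Over the interval, μ = 1.05 × 10 = 10.5 (a 10-second interval = 10 seconds).
P(N = 9) = e^(−10.5) · 10.5^9/9! ≈ 0.1177.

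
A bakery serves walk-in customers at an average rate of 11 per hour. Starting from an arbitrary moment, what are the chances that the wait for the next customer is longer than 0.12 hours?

The wait for the next event is exponential with rate λ = 11 per hour.
P(T > 0.12) = e^(−λt) = e^(−11 × 0.12) = e^(−1.32) ≈ 0.2671.

0.2671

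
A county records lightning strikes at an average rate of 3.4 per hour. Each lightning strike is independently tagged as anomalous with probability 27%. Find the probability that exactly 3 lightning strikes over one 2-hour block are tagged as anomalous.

0.1645

Thinning: the lightning strikes that are tagged as anomalous themselves form a Poisson process with rate 0.27 × 3.4 = 0.918 per hour.
Over the interval, μ = 0.918 × 2 = 1.836 (a 2-hour block = 2 hours).
P(N = 3) = e^(−1.836) · 1.836^3/3! ≈ 0.1645.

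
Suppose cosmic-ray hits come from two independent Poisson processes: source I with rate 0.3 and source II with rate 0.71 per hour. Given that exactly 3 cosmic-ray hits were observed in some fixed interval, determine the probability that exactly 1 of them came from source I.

0.4403

Given the total, each event is independently from source I with probability p = λ_I/(λ_I+λ_II) = 0.3/1.01 ≈ 0.2970.
So K ~ Binomial(3, 0.3/1.01): P(K = 1) = C(3,1) · (0.3/1.01)^1 · (0.71/1.01)^2 ≈ 0.4403.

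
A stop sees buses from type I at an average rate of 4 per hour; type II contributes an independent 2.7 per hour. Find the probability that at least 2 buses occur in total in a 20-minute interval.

Independent Poisson processes superpose: combined rate λ = 4 + 2.7 = 6.7 per hour.
Over the interval, μ = 6.7 × 1/3 ≈ 2.23333 (a 20-minute interval = 1/3 hours).
P(N ≥ 2) = 1 − P(N ≤ 1) ≈ 0.6535.

0.6535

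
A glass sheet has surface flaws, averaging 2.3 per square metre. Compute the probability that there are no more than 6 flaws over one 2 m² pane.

Over the interval, μ = 2.3 × 2 = 4.6 (a 2 m² pane = 2 square metres).
P(N ≤ 6) = Σ_{j=0}^{6} e^(−μ) μ^j/j! ≈ 0.8180.

0.8180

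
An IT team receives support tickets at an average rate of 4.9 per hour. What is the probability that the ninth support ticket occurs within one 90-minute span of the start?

0.3175

Over the interval, μ = 4.9 × 1.5 = 7.35 (a 90-minute span = 1.5 hours).
The ninth arrival falls in the interval iff at least 9 events occur there: P(S_9 ≤ t) = P(N ≥ 9) = 1 − P(N ≤ 8) ≈ 0.3175.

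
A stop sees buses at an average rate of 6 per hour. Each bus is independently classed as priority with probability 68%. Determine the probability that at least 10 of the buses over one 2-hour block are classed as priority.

0.3034

Thinning: the buses that are classed as priority themselves form a Poisson process with rate 0.68 × 6 = 4.08 per hour.
Over the interval, μ = 4.08 × 2 = 8.16 (a 2-hour block = 2 hours).
P(N ≥ 10) = 1 − P(N ≤ 9) ≈ 0.3034.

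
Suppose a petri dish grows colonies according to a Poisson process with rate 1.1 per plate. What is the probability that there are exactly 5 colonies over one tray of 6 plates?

Over the interval, μ = 1.1 × 6 = 6.6 (a tray of 6 plates = 6 plates).
P(N = 5) = e^(−μ) μ^5/5! = e^(−6.6) · 6.6^5/120 ≈ 0.1420.

0.1420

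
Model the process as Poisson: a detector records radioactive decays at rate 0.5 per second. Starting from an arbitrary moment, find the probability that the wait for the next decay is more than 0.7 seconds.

The wait for the next event is exponential with rate λ = 0.5 per second.
P(T > 0.7) = e^(−λt) = e^(−0.5 × 0.7) = e^(−0.35) ≈ 0.7047.

0.7047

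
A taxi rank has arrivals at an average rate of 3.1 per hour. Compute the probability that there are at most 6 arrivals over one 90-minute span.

Over the interval, μ = 3.1 × 1.5 = 4.65 (a 90-minute span = 1.5 hours).
P(N ≤ 6) = Σ_{j=0}^{6} e^(−μ) μ^j/j! ≈ 0.8114.

0.8114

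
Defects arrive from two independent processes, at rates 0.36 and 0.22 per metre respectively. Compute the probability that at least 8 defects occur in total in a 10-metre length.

Independent Poisson processes superpose: combined rate λ = 0.36 + 0.22 = 0.58 per metre.
Over the interval, μ = 0.58 × 10 = 5.8 (a 10-metre length = 10 metres).
P(N ≥ 8) = 1 − P(N ≤ 7) ≈ 0.2290.

0.2290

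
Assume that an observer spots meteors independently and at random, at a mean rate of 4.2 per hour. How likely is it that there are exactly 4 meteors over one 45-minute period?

Over the interval, μ = 4.2 × 0.75 = 3.15 (a 45-minute period = 0.75 hours).
P(N = 4) = e^(−μ) μ^4/4! = e^(−3.15) · 3.15^4/24 ≈ 0.1758.

0.1758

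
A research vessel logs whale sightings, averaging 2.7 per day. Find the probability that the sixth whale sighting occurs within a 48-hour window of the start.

0.4539

Over the interval, μ = 2.7 × 2 = 5.4 (a 48-hour window = 2 days).
The sixth arrival falls in the interval iff at least 6 events occur there: P(S_6 ≤ t) = P(N ≥ 6) = 1 − P(N ≤ 5) ≈ 0.4539.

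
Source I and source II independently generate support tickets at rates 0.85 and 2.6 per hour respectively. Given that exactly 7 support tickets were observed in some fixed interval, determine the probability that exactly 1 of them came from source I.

0.3160

Given the total, each event is independently from source I with probability p = λ_I/(λ_I+λ_II) = 0.85/3.45 ≈ 0.2464.
So K ~ Binomial(7, 0.85/3.45): P(K = 1) = C(7,1) · (0.85/3.45)^1 · (2.6/3.45)^6 ≈ 0.3160.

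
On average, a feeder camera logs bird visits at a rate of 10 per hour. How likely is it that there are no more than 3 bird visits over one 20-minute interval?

Over the interval, μ = 10 × 1/3 ≈ 3.33333 (a 20-minute interval = 1/3 hours).
P(N ≤ 3) = Σ_{j=0}^{3} e^(−μ) μ^j/j! ≈ 0.5730.

0.5730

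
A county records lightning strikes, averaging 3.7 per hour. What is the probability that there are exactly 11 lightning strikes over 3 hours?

Over the interval, μ = 3.7 × 3 = 11.1 (3 hours).
P(N = 11) = e^(−μ) μ^11/11! = e^(−11.1) · 11.1^11/39916800 ≈ 0.1193.

0.1193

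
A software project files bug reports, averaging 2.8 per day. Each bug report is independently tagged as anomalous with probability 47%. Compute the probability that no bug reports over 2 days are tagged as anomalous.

Thinning: the bug reports that are tagged as anomalous themselves form a Poisson process with rate 0.47 × 2.8 = 1.316 per day.
Over the interval, μ = 1.316 × 2 = 2.632 (2 days).
P(N = 0) = e^(−2.632) · 2.632^0/0! ≈ 0.0719.

0.0719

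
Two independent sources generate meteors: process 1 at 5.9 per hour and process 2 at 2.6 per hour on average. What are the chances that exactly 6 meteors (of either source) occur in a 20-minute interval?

Independent Poisson processes superpose: combined rate λ = 5.9 + 2.6 = 8.5 per hour.
Over the interval, μ = 8.5 × 1/3 ≈ 2.83333 (a 20-minute interval = 1/3 hours).
P(N = 6) = e^(−2.83333) · 2.83333^6/6! ≈ 0.0423.

0.0423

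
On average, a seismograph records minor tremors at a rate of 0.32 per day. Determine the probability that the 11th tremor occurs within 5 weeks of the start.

0.5638

Over the interval, μ = 0.32 × 35 = 11.2 (5 weeks = 35 days).
The 11th arrival falls in the interval iff at least 11 events occur there: P(S_11 ≤ t) = P(N ≥ 11) = 1 − P(N ≤ 10) ≈ 0.5638.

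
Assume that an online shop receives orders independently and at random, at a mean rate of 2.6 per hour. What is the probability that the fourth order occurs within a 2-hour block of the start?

0.7619

Over the interval, μ = 2.6 × 2 = 5.2 (a 2-hour block = 2 hours).
The fourth arrival falls in the interval iff at least 4 events occur there: P(S_4 ≤ t) = P(N ≥ 4) = 1 − P(N ≤ 3) ≈ 0.7619.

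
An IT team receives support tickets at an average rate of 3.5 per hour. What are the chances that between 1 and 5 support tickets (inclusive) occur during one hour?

0.8274

With mean μ = 3.5 per hour,
P(1 ≤ N ≤ 5) = Σ_{j=1}^{5} e^(−3.5) · 3.5^j/j! ≈ 0.8274.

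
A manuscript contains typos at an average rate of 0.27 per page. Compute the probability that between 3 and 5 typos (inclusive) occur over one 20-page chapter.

Over the interval, μ = 0.27 × 20 = 5.4 (a 20-page chapter = 20 pages).
P(3 ≤ N ≤ 5) = Σ_{j=3}^{5} e^(−5.4) · 5.4^j/j! ≈ 0.4514.

0.4514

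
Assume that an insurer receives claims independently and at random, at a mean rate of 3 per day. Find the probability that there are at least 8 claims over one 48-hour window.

Over the interval, μ = 3 × 2 = 6 (a 48-hour window = 2 days).
P(N ≥ 8) = 1 − P(N ≤ 7) = 1 − Σ_{j=0}^{7} e^(−μ) μ^j/j! ≈ 0.2560.

0.2560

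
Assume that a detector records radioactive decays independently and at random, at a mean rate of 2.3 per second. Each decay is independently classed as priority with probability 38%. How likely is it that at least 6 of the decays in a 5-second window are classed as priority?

0.2750

Thinning: the decays that are classed as priority themselves form a Poisson process with rate 0.38 × 2.3 = 0.874 per second.
Over the interval, μ = 0.874 × 5 = 4.37 (a 5-second window = 5 seconds).
P(N ≥ 6) = 1 − P(N ≤ 5) ≈ 0.2750.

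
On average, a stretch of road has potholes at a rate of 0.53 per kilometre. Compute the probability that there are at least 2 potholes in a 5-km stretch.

Over the interval, μ = 0.53 × 5 = 2.65 (a 5-km stretch = 5 kilometres).
P(N ≥ 2) = 1 − P(N ≤ 1) = 1 − Σ_{j=0}^{1} e^(−μ) μ^j/j! ≈ 0.7421.

0.7421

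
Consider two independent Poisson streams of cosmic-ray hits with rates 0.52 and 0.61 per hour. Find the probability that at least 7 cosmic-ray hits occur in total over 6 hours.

0.5170

Independent Poisson processes superpose: combined rate λ = 0.52 + 0.61 = 1.13 per hour.
Over the interval, μ = 1.13 × 6 = 6.78 (6 hours).
P(N ≥ 7) = 1 − P(N ≤ 6) ≈ 0.5170.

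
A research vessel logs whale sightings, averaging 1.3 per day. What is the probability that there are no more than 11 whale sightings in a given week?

Over the interval, μ = 1.3 × 7 = 9.1 (a week = 7 days).
P(N ≤ 11) = Σ_{j=0}^{11} e^(−μ) μ^j/j! ≈ 0.7932.

0.7932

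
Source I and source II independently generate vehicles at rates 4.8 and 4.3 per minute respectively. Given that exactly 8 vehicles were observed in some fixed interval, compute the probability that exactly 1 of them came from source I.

0.0222

Given the total, each event is independently from source I with probability p = λ_I/(λ_I+λ_II) = 4.8/9.1 ≈ 0.5275.
So K ~ Binomial(8, 4.8/9.1): P(K = 1) = C(8,1) · (4.8/9.1)^1 · (4.3/9.1)^7 ≈ 0.0222.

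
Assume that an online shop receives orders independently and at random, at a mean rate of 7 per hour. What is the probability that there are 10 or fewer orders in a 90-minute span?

0.5207

Over the interval, μ = 7 × 1.5 = 10.5 (a 90-minute span = 1.5 hours).
P(N ≤ 10) = Σ_{j=0}^{10} e^(−μ) μ^j/j! ≈ 0.5207.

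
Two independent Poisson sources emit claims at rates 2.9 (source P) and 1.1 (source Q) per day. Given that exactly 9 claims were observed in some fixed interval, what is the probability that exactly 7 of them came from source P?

0.2866

Given the total, each event is independently from source P with probability p = λ_P/(λ_P+λ_Q) = 2.9/4 = 0.7250.
So K ~ Binomial(9, 2.9/4): P(K = 7) = C(9,7) · (2.9/4)^7 · (1.1/4)^2 ≈ 0.2866.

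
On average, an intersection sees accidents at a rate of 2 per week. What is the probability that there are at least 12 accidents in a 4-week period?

0.1119

Over the interval, μ = 2 × 4 = 8 (a 4-week period = 4 weeks).
P(N ≥ 12) = 1 − P(N ≤ 11) = 1 − Σ_{j=0}^{11} e^(−μ) μ^j/j! ≈ 0.1119.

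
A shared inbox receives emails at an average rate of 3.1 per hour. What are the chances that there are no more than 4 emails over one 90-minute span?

Over the interval, μ = 3.1 × 1.5 = 4.65 (a 90-minute span = 1.5 hours).
P(N ≤ 4) = Σ_{j=0}^{4} e^(−μ) μ^j/j! ≈ 0.5039.

0.5039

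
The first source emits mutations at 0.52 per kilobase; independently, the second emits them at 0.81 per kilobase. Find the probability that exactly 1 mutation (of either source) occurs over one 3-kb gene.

0.0738

Independent Poisson processes superpose: combined rate λ = 0.52 + 0.81 = 1.33 per kilobase.
Over the interval, μ = 1.33 × 3 = 3.99 (a 3-kb gene = 3 kilobases).
P(N = 1) = e^(−3.99) · 3.99^1/1! ≈ 0.0738.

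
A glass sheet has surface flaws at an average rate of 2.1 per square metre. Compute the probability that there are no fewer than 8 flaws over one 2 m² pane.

0.0639

Over the interval, μ = 2.1 × 2 = 4.2 (a 2 m² pane = 2 square metres).
P(N ≥ 8) = 1 − P(N ≤ 7) = 1 − Σ_{j=0}^{7} e^(−μ) μ^j/j! ≈ 0.0639.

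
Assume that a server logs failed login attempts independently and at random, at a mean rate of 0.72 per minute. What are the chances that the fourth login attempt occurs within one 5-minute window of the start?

0.4848

Over the interval, μ = 0.72 × 5 = 3.6 (a 5-minute window = 5 minutes).
The fourth arrival falls in the interval iff at least 4 events occur there: P(S_4 ≤ t) = P(N ≥ 4) = 1 − P(N ≤ 3) ≈ 0.4848.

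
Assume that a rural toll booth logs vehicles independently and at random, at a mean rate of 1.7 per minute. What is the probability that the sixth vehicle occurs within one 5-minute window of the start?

Over the interval, μ = 1.7 × 5 = 8.5 (a 5-minute window = 5 minutes).
The sixth arrival falls in the interval iff at least 6 events occur there: P(S_6 ≤ t) = P(N ≥ 6) = 1 − P(N ≤ 5) ≈ 0.8504.

0.8504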